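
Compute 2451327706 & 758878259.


0b10010010000111000100101011011010 & 0b101101001110111001000000110011 = 0b110000000000000010010 = 1572882

1572882


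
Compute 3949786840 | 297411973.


0b11101011011011001111011011011000 | 0b10001101110100010010110000101 = 0b11111011111111101111011111011101 = 4227790813

4227790813


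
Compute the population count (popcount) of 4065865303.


0b11110010010110000010111001010111 has 17 set bits

17


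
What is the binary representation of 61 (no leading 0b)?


61 = 111101 in binary

111101


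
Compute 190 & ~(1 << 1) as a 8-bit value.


190 & ~(1 << 1) = 188

188


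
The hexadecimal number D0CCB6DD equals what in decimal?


D0CCB6DD hex = 3503077085 decimal

3503077085


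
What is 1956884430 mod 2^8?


1956884430 & 255 = 206

206


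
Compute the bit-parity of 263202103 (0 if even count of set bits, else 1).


0b1111101100000010010100110111 has 15 ones => parity 1

1


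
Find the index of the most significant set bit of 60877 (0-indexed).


0b1110110111001101. Highest set bit at position 15

15


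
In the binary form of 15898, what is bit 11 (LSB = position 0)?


0b11111000011010, position 11 = 1

1


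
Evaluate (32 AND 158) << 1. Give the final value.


Step 1: 32 & 158 = 0
Step 2: 0 << 1 = 0

0


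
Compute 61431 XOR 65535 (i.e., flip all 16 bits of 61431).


61431 ^ 65535 = 4104

4104


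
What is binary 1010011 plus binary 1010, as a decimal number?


1010011 + 1010 = 1011101 = 93

93


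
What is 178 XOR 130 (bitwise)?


0b10110010 ^ 0b10000010 = 0b110000 = 48

48


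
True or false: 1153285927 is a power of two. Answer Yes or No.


0b1000100101111011011111100100111. Multiple bits set => No

No


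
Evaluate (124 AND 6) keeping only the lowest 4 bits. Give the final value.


Step 1: 124 & 6 = 4
Step 2: 4 & 15 = 4

4


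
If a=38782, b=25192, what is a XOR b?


38782 ^ 25192 = 62742

62742


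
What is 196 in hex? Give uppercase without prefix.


196 = C4 hex

C4


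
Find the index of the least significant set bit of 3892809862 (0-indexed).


0b11101000000001111001000010000110. Lowest set bit at position 1

1


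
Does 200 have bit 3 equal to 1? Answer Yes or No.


0b11001000, bit 3 = 1. Yes

Yes


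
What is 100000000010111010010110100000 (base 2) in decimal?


100000000010111010010110100000 in decimal = 537634208

537634208


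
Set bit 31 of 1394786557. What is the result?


1394786557 | (1 << 31) = 1394786557 | 2147483648 = 3542270205

3542270205


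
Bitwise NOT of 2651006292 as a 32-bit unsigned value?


~0b10011110000000110010010101010100 = 0b1100001111111001101101010101011 = 1643961003 (32-bit unsigned)

1643961003


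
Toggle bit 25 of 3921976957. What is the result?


3921976957 ^ (1 << 25) = 3921976957 ^ 33554432 = 3955531389

3955531389


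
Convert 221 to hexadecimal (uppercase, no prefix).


221 = DD hex

DD


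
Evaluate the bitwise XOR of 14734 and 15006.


0b11100110001110 ^ 0b11101010011110 = 0b1100010000 = 784

784


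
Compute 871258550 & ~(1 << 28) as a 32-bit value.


871258550 & ~(1 << 28) = 602823094

602823094


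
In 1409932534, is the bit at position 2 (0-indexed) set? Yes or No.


0b1010100000010011101110011110110, bit 2 = 1. Yes

Yes


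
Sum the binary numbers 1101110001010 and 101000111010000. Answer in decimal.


1101110001010 + 101000111010000 = 110110101011010 = 27994

27994


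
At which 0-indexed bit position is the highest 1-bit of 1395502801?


0b1010011001011011010111011010001. Highest set bit at position 30

30


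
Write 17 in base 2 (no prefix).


17 = 10001 in binary

10001


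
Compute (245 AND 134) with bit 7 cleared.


Step 1: 245 & 134 = 132
Step 2: 132 & ~(1 << 7) = 4

4


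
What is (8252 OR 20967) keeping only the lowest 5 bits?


Step 1: 8252 | 20967 = 29183
Step 2: 29183 & 31 = 31

31


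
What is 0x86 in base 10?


86 hex = 134 decimal

134


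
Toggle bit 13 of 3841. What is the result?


3841 ^ (1 << 13) = 3841 ^ 8192 = 12033

12033


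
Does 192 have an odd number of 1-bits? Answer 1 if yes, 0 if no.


0b11000000 has 2 ones => parity 0

0


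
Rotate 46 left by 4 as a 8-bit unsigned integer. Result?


Rotate 0b101110 left by 4 (8-bit) = 0b11100010 = 226

226


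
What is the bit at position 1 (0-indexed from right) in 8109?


0b1111110101101, position 1 = 0

0


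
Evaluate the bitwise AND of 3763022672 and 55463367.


0b11100000010010110010101101010000 & 0b11010011100100110111000111 = 0b10010100000100101000000 = 4852032

4852032


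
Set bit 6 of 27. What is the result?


27 | (1 << 6) = 27 | 64 = 91

91


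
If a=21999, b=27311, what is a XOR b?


21999 ^ 27311 = 16192

16192


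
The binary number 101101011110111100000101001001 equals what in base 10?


101101011110111100000101001001 in decimal = 763085129

763085129


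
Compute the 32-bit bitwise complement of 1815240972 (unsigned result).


~0b1101100001100100110000100001100 = 0b10010011110011011001111011110011 = 2479726323 (32-bit unsigned)

2479726323


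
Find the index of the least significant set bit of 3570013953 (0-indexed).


0b11010100110010100001011100000001. Lowest set bit at position 0

0


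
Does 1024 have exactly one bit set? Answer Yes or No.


0b10000000000. Only one bit set => Yes

Yes


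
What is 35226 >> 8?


0b1000100110011010 >> 8 = 0b10001001 = 137

137


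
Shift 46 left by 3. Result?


0b101110 << 3 = 0b101110000 = 368

368


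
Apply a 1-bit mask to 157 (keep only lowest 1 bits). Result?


157 & 1 = 1

1


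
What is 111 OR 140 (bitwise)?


0b1101111 | 0b10001100 = 0b11101111 = 239

239


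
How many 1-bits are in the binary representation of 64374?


0b1111101101110110 has 12 set bits

12


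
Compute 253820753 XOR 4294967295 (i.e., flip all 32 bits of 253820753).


253820753 ^ 4294967295 = 4041146542

4041146542


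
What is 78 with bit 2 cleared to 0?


78 & ~(1 << 2) = 74

74


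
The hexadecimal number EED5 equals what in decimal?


EED5 hex = 61141 decimal

61141


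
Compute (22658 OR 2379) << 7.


Step 1: 22658 | 2379 = 22987
Step 2: 22987 << 7 = 2942336

2942336


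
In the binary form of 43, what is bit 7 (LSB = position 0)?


0b101011, position 7 = 0

0


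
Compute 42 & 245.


0b101010 & 0b11110101 = 0b100000 = 32

32


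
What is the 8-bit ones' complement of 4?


4 ^ 255 = 251

251


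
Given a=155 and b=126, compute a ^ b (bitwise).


155 ^ 126 = 229

229


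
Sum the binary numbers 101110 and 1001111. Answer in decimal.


101110 + 1001111 = 1111101 = 125

125


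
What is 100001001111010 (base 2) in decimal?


100001001111010 in decimal = 17018

17018


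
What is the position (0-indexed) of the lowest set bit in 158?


0b10011110. Lowest set bit at position 1

1


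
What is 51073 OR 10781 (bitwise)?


0b1100011110000001 | 0b10101000011101 = 0b1110111110011101 = 61341

61341


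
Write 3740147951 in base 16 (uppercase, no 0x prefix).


3740147951 = DEEE20EF hex

DEEE20EF


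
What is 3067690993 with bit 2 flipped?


3067690993 ^ (1 << 2) = 3067690993 ^ 4 = 3067690997

3067690997


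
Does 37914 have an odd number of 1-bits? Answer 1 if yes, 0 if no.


0b1001010000011010 has 6 ones => parity 0

0


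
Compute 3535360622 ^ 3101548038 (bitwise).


0b11010010101110010101001001101110 ^ 0b10111000110111011101111000000110 = 0b1101010011001001000110001101000 = 1784974440

1784974440


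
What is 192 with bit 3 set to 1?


192 | (1 << 3) = 192 | 8 = 200

200


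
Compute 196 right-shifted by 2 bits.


0b11000100 >> 2 = 0b110001 = 49

49


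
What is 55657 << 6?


0b1101100101101001 << 6 = 0b1101100101101001000000 = 3562048

3562048


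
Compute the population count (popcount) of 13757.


0b11010110111101 has 10 set bits

10


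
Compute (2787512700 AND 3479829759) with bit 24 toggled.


Step 1: 2787512700 & 3479829759 = 2250248316
Step 2: 2250248316 ^ (1 << 24) = 2250248316 ^ 16777216 = 2267025532

2267025532


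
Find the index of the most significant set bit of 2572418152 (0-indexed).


0b10011001010100111111110001101000. Highest set bit at position 31

31


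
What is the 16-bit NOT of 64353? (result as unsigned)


~0b1111101101100001 = 0b10010011110 = 1182 (16-bit unsigned)

1182


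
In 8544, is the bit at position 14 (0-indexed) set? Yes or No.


0b10000101100000, bit 14 = 0. No

No


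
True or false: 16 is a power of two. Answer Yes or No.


0b10000. Only one bit set => Yes

Yes


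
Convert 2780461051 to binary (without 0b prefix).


2780461051 = 10100101101110100111011111111011 in binary

10100101101110100111011111111011


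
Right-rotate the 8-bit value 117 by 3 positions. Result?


Rotate 0b1110101 right by 3 (8-bit) = 0b10101110 = 174

174


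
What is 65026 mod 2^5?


65026 & 31 = 2

2


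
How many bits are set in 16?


0b10000 has 1 set bits

1


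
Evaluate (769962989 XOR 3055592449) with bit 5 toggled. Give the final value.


Step 1: 769962989 ^ 3055592449 = 2613319660
Step 2: 2613319660 ^ (1 << 5) = 2613319660 ^ 32 = 2613319628

2613319628


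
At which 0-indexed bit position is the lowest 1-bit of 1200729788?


0b1000111100100011010111010111100. Lowest set bit at position 2

2


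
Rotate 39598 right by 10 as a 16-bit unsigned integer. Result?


Rotate 0b1001101010101110 right by 10 (16-bit) = 0b1010101110100110 = 43942

43942


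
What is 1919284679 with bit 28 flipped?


1919284679 ^ (1 << 28) = 1919284679 ^ 268435456 = 1650849223

1650849223


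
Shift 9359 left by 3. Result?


0b10010010001111 << 3 = 0b10010010001111000 = 74872

74872


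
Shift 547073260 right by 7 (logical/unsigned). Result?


0b100000100110111010110011101100 >> 7 = 0b10000010011011101011001 = 4274009

4274009


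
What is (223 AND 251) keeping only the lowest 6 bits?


Step 1: 223 & 251 = 219
Step 2: 219 & 63 = 27

27


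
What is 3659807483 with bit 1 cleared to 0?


3659807483 & ~(1 << 1) = 3659807481

3659807481


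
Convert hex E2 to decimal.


E2 hex = 226 decimal

226


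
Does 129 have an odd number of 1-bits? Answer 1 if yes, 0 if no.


0b10000001 has 2 ones => parity 0

0


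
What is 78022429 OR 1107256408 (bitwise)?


0b100101001101000011100011101 | 0b1000001111111110110010001011000 = 0b1000101111111111110011101011101 = 1174398813

1174398813


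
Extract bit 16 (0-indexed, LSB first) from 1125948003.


0b1000011000111001001101001100011, position 16 = 0

0


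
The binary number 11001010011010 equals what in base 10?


11001010011010 in decimal = 12954

12954


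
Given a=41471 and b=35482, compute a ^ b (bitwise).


41471 ^ 35482 = 11109

11109


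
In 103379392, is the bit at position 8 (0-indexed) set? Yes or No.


0b110001010010111000111000000, bit 8 = 1. Yes

Yes


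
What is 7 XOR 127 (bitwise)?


0b111 ^ 0b1111111 = 0b1111000 = 120

120


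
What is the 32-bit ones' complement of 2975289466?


2975289466 ^ 4294967295 = 1319677829

1319677829


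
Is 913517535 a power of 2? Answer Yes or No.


0b110110011100110010101111011111. Multiple bits set => No

No


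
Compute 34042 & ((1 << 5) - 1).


34042 & 31 = 26

26


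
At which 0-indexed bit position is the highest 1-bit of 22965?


0b101100110110101. Highest set bit at position 14

14


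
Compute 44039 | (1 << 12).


44039 | (1 << 12) = 44039 | 4096 = 48135

48135


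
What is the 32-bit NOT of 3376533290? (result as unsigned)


~0b11001001010000011100111100101010 = 0b110110101111100011000011010101 = 918434005 (32-bit unsigned)

918434005


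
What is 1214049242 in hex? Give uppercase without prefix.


1214049242 = 485CEBDA hex

485CEBDA


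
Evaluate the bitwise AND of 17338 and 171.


0b100001110111010 & 0b10101011 = 0b10101010 = 170

170


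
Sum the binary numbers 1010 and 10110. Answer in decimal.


1010 + 10110 = 100000 = 32

32


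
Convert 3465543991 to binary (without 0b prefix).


3465543991 = 11001110100100000000000100110111 in binary

11001110100100000000000100110111


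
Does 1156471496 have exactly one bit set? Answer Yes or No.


0b1000100111011100101101011001000. Multiple bits set => No

No


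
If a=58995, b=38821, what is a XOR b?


58995 ^ 38821 = 29142

29142


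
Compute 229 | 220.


0b11100101 | 0b11011100 = 0b11111101 = 253

253


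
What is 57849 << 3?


0b1110000111111001 << 3 = 0b1110000111111001000 = 462792

462792


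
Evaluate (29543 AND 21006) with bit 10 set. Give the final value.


Step 1: 29543 & 21006 = 20998
Step 2: 20998 | (1 << 10) = 20998 | 1024 = 22022

22022


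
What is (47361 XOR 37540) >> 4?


Step 1: 47361 ^ 37540 = 11173
Step 2: 11173 >> 4 = 698

698


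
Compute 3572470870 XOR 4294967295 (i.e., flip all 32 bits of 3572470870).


3572470870 ^ 4294967295 = 722496425

722496425


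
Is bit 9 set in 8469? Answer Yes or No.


0b10000100010101, bit 9 = 0. No

No


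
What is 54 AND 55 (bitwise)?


0b110110 & 0b110111 = 0b110110 = 54

54


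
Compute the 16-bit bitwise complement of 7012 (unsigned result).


~0b1101101100100 = 0b1110010010011011 = 58523 (16-bit unsigned)

58523


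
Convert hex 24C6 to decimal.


24C6 hex = 9414 decimal

9414


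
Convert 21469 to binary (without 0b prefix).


21469 = 101001111011101 in binary

101001111011101


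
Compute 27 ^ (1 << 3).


27 ^ (1 << 3) = 27 ^ 8 = 19

19


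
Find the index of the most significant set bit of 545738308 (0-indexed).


0b100000100001110100111001000100. Highest set bit at position 29

29


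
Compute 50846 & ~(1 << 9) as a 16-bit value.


50846 & ~(1 << 9) = 50334

50334


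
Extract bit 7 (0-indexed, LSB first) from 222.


0b11011110, position 7 = 1

1


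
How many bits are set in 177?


0b10110001 has 4 set bits

4


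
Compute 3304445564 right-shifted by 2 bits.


0b11000100111101011101011001111100 >> 2 = 0b110001001111010111010110011111 = 826111391

826111391


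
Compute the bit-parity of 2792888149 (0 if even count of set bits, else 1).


0b10100110011110000001011101010101 has 16 ones => parity 0

0


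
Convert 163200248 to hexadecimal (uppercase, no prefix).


163200248 = 9BA3CF8 hex

9BA3CF8


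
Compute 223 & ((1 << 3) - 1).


223 & 7 = 7

7


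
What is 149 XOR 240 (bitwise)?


0b10010101 ^ 0b11110000 = 0b1100101 = 101

101


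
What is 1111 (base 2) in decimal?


1111 in decimal = 15

15


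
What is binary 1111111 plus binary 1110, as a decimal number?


1111111 + 1110 = 10001101 = 141

141


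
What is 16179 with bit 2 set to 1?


16179 | (1 << 2) = 16179 | 4 = 16183

16183


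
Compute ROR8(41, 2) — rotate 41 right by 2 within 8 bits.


Rotate 0b101001 right by 2 (8-bit) = 0b1001010 = 74

74


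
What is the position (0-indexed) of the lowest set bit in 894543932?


0b110101010100011010100000111100. Lowest set bit at position 2

2


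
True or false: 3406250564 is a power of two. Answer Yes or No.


0b11001011000001110100001001000100. Multiple bits set => No

No


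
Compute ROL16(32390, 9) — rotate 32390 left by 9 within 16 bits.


Rotate 0b111111010000110 left by 9 (16-bit) = 0b110011111101 = 3325

3325


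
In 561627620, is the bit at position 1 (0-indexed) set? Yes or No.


0b100001011110011100000111100100, bit 1 = 0. No

No


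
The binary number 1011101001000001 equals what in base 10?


1011101001000001 in decimal = 47681

47681


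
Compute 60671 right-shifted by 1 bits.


0b1110110011111111 >> 1 = 0b111011001111111 = 30335

30335


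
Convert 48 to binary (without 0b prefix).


48 = 110000 in binary

110000


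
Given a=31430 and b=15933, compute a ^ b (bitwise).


31430 ^ 15933 = 17659

17659


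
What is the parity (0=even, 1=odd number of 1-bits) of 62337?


0b1111001110000001 has 8 ones => parity 0

0


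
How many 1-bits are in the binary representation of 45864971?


0b10101110111101100000001011 has 14 set bits

14


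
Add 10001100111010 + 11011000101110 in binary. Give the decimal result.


10001100111010 + 11011000101110 = 101100101101000 = 22888

22888


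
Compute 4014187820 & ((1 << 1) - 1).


4014187820 & 1 = 0

0


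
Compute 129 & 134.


0b10000001 & 0b10000110 = 0b10000000 = 128

128


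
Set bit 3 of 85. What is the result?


85 | (1 << 3) = 85 | 8 = 93

93


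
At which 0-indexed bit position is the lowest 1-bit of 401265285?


0b10111111010101101001010000101. Lowest set bit at position 0

0


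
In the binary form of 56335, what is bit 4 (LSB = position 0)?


0b1101110000001111, position 4 = 0

0


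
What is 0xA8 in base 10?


A8 hex = 168 decimal

168


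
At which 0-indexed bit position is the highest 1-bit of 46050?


0b1011001111100010. Highest set bit at position 15

15


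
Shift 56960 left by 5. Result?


0b1101111010000000 << 5 = 0b110111101000000000000 = 1822720

1822720


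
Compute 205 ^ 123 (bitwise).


0b11001101 ^ 0b1111011 = 0b10110110 = 182

182


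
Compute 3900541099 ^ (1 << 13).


3900541099 ^ (1 << 13) = 3900541099 ^ 8192 = 3900549291

3900549291


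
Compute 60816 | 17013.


0b1110110110010000 | 0b100001001110101 = 0b1110111111110101 = 61429

61429


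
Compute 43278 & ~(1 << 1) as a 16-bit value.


43278 & ~(1 << 1) = 43276

43276


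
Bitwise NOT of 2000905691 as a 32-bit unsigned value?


~0b1110111010000110110010111011011 = 0b10001000101111001001101000100100 = 2294061604 (32-bit unsigned)

2294061604


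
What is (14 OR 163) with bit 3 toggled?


Step 1: 14 | 163 = 175
Step 2: 175 ^ (1 << 3) = 175 ^ 8 = 167

167


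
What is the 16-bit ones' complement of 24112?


24112 ^ 65535 = 41423

41423


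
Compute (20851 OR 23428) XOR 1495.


Step 1: 20851 | 23428 = 23543
Step 2: 23543 ^ 1495 = 24096

24096


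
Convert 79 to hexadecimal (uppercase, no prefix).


79 = 4F hex

4F


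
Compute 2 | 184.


0b10 | 0b10111000 = 0b10111010 = 186

186


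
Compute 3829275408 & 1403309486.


0b11100100001111100001101100010000 & 0b1010011101001001100110110101110 = 0b1000000001001000000100100000000 = 1076103424

1076103424


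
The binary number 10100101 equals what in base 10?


10100101 in decimal = 165

165


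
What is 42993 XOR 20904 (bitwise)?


0b1010011111110001 ^ 0b101000110101000 = 0b1111011001011001 = 63065

63065


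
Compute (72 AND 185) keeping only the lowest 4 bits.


Step 1: 72 & 185 = 8
Step 2: 8 & 15 = 8

8


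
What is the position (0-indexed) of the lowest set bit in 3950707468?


0b11101011011110110000001100001100. Lowest set bit at position 2

2


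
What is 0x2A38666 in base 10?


2A38666 hex = 44271206 decimal

44271206


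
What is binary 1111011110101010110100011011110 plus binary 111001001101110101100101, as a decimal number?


1111011110101010110100011011110 + 111001001101110101100101 = 1111100101110100100011001000011 = 2092582467

2092582467


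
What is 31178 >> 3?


0b111100111001010 >> 3 = 0b111100111001 = 3897

3897


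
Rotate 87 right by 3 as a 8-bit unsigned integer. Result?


Rotate 0b1010111 right by 3 (8-bit) = 0b11101010 = 234

234


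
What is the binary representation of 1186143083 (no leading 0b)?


1186143083 = 1000110101100110001101101101011 in binary

1000110101100110001101101101011


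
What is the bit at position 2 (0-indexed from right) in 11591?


0b10110101000111, position 2 = 1

1


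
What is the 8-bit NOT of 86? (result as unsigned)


~0b1010110 = 0b10101001 = 169 (8-bit unsigned)

169


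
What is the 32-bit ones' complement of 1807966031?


1807966031 ^ 4294967295 = 2487001264

2487001264


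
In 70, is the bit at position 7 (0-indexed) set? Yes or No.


0b1000110, bit 7 = 0. No

No


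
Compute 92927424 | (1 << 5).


92927424 | (1 << 5) = 92927424 | 32 = 92927456

92927456


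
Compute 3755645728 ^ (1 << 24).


3755645728 ^ (1 << 24) = 3755645728 ^ 16777216 = 3738868512

3738868512


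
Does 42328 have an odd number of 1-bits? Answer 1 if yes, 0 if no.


0b1010010101011000 has 7 ones => parity 1

1


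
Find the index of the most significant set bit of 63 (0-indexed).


0b111111. Highest set bit at position 5

5


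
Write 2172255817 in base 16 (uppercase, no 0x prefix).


2172255817 = 8179FE49 hex

8179FE49


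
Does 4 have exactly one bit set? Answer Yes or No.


0b100. Only one bit set => Yes

Yes


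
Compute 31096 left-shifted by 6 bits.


0b111100101111000 << 6 = 0b111100101111000000000 = 1990144

1990144


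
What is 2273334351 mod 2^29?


2273334351 & 536870911 = 125850703

125850703


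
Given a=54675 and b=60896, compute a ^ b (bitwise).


54675 ^ 60896 = 14451

14451


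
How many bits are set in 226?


0b11100010 has 4 set bits

4


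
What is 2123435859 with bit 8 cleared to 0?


2123435859 & ~(1 << 8) = 2123435603

2123435603


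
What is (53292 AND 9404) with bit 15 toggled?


Step 1: 53292 & 9404 = 44
Step 2: 44 ^ (1 << 15) = 44 ^ 32768 = 32812

32812


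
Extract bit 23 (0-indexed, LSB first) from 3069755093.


0b10110110111110001011111011010101, position 23 = 1

1


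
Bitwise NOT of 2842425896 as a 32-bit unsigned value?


~0b10101001011010111111101000101000 = 0b1010110100101000000010111010111 = 1452541399 (32-bit unsigned)

1452541399


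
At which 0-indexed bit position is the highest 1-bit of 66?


0b1000010. Highest set bit at position 6

6


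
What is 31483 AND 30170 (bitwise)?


0b111101011111011 & 0b111010111011010 = 0b111000011011010 = 28890

28890


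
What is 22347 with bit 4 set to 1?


22347 | (1 << 4) = 22347 | 16 = 22363

22363


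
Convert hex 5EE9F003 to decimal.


5EE9F003 hex = 1592389635 decimal

1592389635


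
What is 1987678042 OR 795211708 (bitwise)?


0b1110110011110011000111101011010 | 0b101111011001011111011110111100 = 0b1111111011111011111111111111110 = 2138963966

2138963966


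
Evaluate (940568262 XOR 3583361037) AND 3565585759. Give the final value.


Step 1: 940568262 ^ 3583361037 = 3986304715
Step 2: 3986304715 & 3565585759 = 3296855115

3296855115


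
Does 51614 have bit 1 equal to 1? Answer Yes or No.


0b1100100110011110, bit 1 = 1. Yes

Yes


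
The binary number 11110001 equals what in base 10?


11110001 in decimal = 241

241


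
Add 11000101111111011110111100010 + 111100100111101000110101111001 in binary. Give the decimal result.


11000101111111011110111100010 + 111100100111101000110101111001 = 1010101010111100100101101011011 = 1432243035

1432243035


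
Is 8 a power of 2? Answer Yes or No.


0b1000. Only one bit set => Yes

Yes


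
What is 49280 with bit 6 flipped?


49280 ^ (1 << 6) = 49280 ^ 64 = 49344

49344


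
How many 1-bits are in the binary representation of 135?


0b10000111 has 4 set bits

4


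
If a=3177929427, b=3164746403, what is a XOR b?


3177929427 ^ 3164746403 = 29976688

29976688


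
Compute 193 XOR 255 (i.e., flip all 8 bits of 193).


193 ^ 255 = 62

62


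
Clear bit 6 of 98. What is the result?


98 & ~(1 << 6) = 34

34


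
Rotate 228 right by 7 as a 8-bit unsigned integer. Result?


Rotate 0b11100100 right by 7 (8-bit) = 0b11001001 = 201

201


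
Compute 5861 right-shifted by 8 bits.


0b1011011100101 >> 8 = 0b10110 = 22

22


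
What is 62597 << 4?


0b1111010010000101 << 4 = 0b11110100100001010000 = 1001552

1001552


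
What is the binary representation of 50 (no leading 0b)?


50 = 110010 in binary

110010


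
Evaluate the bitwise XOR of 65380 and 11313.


0b1111111101100100 ^ 0b10110000110001 = 0b1101001101010101 = 54101

54101


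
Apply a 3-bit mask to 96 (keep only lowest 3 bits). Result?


96 & 7 = 0

0


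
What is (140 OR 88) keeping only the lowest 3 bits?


Step 1: 140 | 88 = 220
Step 2: 220 & 7 = 4

4


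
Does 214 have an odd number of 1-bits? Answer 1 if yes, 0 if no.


0b11010110 has 5 ones => parity 1

1


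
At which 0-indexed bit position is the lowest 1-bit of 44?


0b101100. Lowest set bit at position 2

2


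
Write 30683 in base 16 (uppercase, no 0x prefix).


30683 = 77DB hex

77DB


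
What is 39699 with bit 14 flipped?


39699 ^ (1 << 14) = 39699 ^ 16384 = 56083

56083


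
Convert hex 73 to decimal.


73 hex = 115 decimal

115


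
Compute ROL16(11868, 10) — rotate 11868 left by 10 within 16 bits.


Rotate 0b10111001011100 left by 10 (16-bit) = 0b111000010111001 = 28857

28857


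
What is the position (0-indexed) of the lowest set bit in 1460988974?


0b1010111000101001110110000101110. Lowest set bit at position 1

1


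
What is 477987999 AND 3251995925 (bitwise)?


0b11100011111011000010010011111 & 0b11000001110101011000010100010101 = 0b10101011000010000010101 = 5604373

5604373


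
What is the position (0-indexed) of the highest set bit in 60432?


0b1110110000010000. Highest set bit at position 15

15


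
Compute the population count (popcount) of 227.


0b11100011 has 5 set bits

5


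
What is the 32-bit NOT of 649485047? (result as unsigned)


~0b100110101101100101101011110111 = 0b11011001010010011010010100001000 = 3645482248 (32-bit unsigned)

3645482248


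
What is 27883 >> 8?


0b110110011101011 >> 8 = 0b1101100 = 108

108


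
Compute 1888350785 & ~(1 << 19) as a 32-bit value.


1888350785 & ~(1 << 19) = 1887826497

1887826497


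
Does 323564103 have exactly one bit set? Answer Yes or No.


0b10011010010010011001001000111. Multiple bits set => No

No


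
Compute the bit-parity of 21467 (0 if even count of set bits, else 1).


0b101001111011011 has 10 ones => parity 0

0


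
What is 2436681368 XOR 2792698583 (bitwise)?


0b10010001001111001100111010011000 ^ 0b10100110011101010011001011010111 = 0b110111010010011111110001001111 = 927595599

927595599


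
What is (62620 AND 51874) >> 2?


Step 1: 62620 & 51874 = 49280
Step 2: 49280 >> 2 = 12320

12320


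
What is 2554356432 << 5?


0b10011000010000000110001011010000 << 5 = 0b1001100001000000011000101101000000000 = 81739405824

81739405824


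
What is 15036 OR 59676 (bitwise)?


0b11101010111100 | 0b1110100100011100 = 0b1111101110111100 = 64444

64444


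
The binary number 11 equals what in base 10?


11 in decimal = 3

3


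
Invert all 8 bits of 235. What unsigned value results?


235 ^ 255 = 20

20


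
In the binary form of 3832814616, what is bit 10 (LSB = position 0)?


0b11100100011101000001110000011000, position 10 = 1

1


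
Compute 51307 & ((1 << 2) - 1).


51307 & 3 = 3

3


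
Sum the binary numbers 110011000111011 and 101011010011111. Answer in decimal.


110011000111011 + 101011010011111 = 1011110011011010 = 48346

48346


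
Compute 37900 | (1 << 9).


37900 | (1 << 9) = 37900 | 512 = 38412

38412


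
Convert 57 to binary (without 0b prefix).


57 = 111001 in binary

111001


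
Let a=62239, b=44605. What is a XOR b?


62239 ^ 44605 = 23842

23842


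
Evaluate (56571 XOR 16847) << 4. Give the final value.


Step 1: 56571 ^ 16847 = 40244
Step 2: 40244 << 4 = 643904

643904


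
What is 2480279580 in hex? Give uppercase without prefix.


2480279580 = 93D6101C hex

93D6101C


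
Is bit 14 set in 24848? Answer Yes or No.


0b110000100010000, bit 14 = 1. Yes

Yes


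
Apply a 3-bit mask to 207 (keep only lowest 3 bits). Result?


207 & 7 = 7

7


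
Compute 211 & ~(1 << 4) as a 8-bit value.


211 & ~(1 << 4) = 195

195


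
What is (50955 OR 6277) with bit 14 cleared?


Step 1: 50955 | 6277 = 57231
Step 2: 57231 & ~(1 << 14) = 40847

40847


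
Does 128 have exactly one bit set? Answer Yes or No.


0b10000000. Only one bit set => Yes

Yes


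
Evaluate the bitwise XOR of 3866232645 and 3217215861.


0b11100110011100100000011101000101 ^ 0b10111111110000101101000101110101 = 0b1011001101100001101011000110000 = 1504761392

1504761392


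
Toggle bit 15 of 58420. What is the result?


58420 ^ (1 << 15) = 58420 ^ 32768 = 25652

25652


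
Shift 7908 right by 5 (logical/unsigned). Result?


0b1111011100100 >> 5 = 0b11110111 = 247

247


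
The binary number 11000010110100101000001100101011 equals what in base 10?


11000010110100101000001100101011 in decimal = 3268576043

3268576043


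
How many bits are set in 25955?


0b110010101100011 has 8 set bits

8


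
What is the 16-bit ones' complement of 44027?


44027 ^ 65535 = 21508

21508


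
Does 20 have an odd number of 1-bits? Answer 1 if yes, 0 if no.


0b10100 has 2 ones => parity 0

0


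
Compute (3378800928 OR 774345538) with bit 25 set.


Step 1: 3378800928 | 774345538 = 4016569186
Step 2: 4016569186 | (1 << 25) = 4016569186 | 33554432 = 4016569186

4016569186


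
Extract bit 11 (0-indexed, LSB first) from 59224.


0b1110011101011000, position 11 = 0

0


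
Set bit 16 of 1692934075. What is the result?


1692934075 | (1 << 16) = 1692934075 | 65536 = 1692999611

1692999611


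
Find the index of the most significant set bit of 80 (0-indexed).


0b1010000. Highest set bit at position 6

6


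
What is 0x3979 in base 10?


3979 hex = 14713 decimal

14713


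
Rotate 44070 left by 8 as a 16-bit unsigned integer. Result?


Rotate 0b1010110000100110 left by 8 (16-bit) = 0b10011010101100 = 9900

9900


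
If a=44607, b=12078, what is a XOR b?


44607 ^ 12078 = 33041

33041


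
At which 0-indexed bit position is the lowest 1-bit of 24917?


0b110000101010101. Lowest set bit at position 0

0


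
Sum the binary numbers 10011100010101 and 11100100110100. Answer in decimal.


10011100010101 + 11100100110100 = 110000001001001 = 24649

24649


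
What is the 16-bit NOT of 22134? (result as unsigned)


~0b101011001110110 = 0b1010100110001001 = 43401 (16-bit unsigned)

43401


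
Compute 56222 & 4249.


0b1101101110011110 & 0b1000010011001 = 0b1000010011000 = 4248

4248


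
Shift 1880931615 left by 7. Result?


0b1110000000111001011110100011111 << 7 = 0b11100000001110010111101000111110000000 = 240759246720

240759246720


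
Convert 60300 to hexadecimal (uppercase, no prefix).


60300 = EB8C hex

EB8C


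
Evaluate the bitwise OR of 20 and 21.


0b10100 | 0b10101 = 0b10101 = 21

21


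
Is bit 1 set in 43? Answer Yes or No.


0b101011, bit 1 = 1. Yes

Yes


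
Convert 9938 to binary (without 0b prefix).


9938 = 10011011010010 in binary

10011011010010


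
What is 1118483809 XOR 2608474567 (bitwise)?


0b1000010101010101011010101100001 ^ 0b10011011011110100010100111000111 = 0b11011001110100001001110010100110 = 3654327462

3654327462


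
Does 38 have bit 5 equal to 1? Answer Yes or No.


0b100110, bit 5 = 1. Yes

Yes


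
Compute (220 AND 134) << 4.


Step 1: 220 & 134 = 132
Step 2: 132 << 4 = 2112

2112


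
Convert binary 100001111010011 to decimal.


100001111010011 in decimal = 17363

17363


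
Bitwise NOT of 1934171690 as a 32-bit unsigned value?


~0b1110011010010010001111000101010 = 0b10001100101101101110000111010101 = 2360795605 (32-bit unsigned)

2360795605


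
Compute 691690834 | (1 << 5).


691690834 | (1 << 5) = 691690834 | 32 = 691690866

691690866


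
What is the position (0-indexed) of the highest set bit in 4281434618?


0b11111111001100011000000111111010. Highest set bit at position 31

31


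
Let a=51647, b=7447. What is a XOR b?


51647 ^ 7447 = 54440

54440


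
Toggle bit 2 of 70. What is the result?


70 ^ (1 << 2) = 70 ^ 4 = 66

66


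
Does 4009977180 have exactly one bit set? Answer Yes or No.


0b11101111000000110110010101011100. Multiple bits set => No

No


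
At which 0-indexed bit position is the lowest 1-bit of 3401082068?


0b11001010101110000110010011010100. Lowest set bit at position 2

2


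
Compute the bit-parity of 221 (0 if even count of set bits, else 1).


0b11011101 has 6 ones => parity 0

0


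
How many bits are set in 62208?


0b1111001100000000 has 6 set bits

6


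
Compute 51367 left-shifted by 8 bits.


0b1100100010100111 << 8 = 0b110010001010011100000000 = 13149952

13149952


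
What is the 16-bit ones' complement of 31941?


31941 ^ 65535 = 33594

33594


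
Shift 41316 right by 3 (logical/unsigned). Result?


0b1010000101100100 >> 3 = 0b1010000101100 = 5164

5164


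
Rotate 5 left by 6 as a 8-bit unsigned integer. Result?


Rotate 0b101 left by 6 (8-bit) = 0b1000001 = 65

65


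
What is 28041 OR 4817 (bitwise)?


0b110110110001001 | 0b1001011010001 = 0b111111111011001 = 32729

32729


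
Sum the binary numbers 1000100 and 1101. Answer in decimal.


1000100 + 1101 = 1010001 = 81

81


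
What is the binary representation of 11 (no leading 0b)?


11 = 1011 in binary

1011


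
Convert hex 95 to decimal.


95 hex = 149 decimal

149


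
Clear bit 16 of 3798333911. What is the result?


3798333911 & ~(1 << 16) = 3798268375

3798268375


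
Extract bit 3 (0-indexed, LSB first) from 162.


0b10100010, position 3 = 0

0


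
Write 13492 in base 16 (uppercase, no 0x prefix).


13492 = 34B4 hex

34B4


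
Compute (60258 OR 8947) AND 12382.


Step 1: 60258 | 8947 = 60403
Step 2: 60403 & 12382 = 8274

8274


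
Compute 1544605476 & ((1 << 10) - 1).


1544605476 & 1023 = 804

804


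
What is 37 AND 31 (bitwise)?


0b100101 & 0b11111 = 0b101 = 5

5


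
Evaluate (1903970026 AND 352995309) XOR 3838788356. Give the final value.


Step 1: 1903970026 & 352995309 = 285755112
Step 2: 285755112 ^ 3838788356 = 4123461100

4123461100


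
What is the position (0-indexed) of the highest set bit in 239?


0b11101111. Highest set bit at position 7

7


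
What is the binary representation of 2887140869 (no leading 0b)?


2887140869 = 10101100000101100100011000000101 in binary

10101100000101100100011000000101


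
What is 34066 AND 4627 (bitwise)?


0b1000010100010010 & 0b1001000010011 = 0b10010 = 18

18


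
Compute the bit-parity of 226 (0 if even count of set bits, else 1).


0b11100010 has 4 ones => parity 0

0


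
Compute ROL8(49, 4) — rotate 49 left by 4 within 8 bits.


Rotate 0b110001 left by 4 (8-bit) = 0b10011 = 19

19


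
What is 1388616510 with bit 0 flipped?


1388616510 ^ (1 << 0) = 1388616510 ^ 1 = 1388616511

1388616511


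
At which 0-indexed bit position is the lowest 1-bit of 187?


0b10111011. Lowest set bit at position 0

0


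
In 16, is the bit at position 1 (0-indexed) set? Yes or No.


0b10000, bit 1 = 0. No

No


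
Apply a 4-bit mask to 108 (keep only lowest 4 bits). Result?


108 & 15 = 12

12


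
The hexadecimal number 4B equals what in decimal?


4B hex = 75 decimal

75


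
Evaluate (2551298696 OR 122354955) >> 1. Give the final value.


Step 1: 2551298696 | 122354955 = 2673606539
Step 2: 2673606539 >> 1 = 1336803269

1336803269


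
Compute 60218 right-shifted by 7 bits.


0b1110101100111010 >> 7 = 0b111010110 = 470

470


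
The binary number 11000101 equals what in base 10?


11000101 in decimal = 197

197


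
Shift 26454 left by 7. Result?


0b110011101010110 << 7 = 0b1100111010101100000000 = 3386112

3386112


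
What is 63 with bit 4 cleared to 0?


63 & ~(1 << 4) = 47

47


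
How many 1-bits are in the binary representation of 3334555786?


0b11000110110000010100100010001010 has 12 set bits

12


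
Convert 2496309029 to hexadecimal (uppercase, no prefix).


2496309029 = 94CAA725 hex

94CAA725


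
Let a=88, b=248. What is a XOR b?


88 ^ 248 = 160

160


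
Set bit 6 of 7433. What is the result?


7433 | (1 << 6) = 7433 | 64 = 7497

7497


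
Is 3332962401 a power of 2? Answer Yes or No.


0b11000110101010001111100001100001. Multiple bits set => No

No


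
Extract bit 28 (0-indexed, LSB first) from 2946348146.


0b10101111100111011011010001110010, position 28 = 0

0


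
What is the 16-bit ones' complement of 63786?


63786 ^ 65535 = 1749

1749


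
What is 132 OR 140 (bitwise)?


0b10000100 | 0b10001100 = 0b10001100 = 140

140


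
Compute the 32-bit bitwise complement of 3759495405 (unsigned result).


~0b11100000000101010101100011101101 = 0b11111111010101010011100010010 = 535471890 (32-bit unsigned)

535471890


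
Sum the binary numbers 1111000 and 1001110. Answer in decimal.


1111000 + 1001110 = 11000110 = 198

198


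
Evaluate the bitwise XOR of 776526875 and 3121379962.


0b101110010010001101110000011011 ^ 0b10111010000011000111101001111010 = 0b10010100010001001010011001100001 = 2487527009

2487527009


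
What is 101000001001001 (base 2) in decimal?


101000001001001 in decimal = 20553

20553


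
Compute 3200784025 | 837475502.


0b10111110110010000001011010011001 | 0b110001111010101101110010101110 = 0b10111111111010101101111010111111 = 3219840703

3219840703


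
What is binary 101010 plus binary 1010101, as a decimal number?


101010 + 1010101 = 1111111 = 127

127


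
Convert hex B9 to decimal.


B9 hex = 185 decimal

185


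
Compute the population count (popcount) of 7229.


0b1110000111101 has 8 set bits

8


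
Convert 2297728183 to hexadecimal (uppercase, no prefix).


2297728183 = 88F48CB7 hex

88F48CB7


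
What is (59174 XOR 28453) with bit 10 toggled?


Step 1: 59174 ^ 28453 = 34819
Step 2: 34819 ^ (1 << 10) = 34819 ^ 1024 = 35843

35843


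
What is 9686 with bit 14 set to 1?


9686 | (1 << 14) = 9686 | 16384 = 26070

26070


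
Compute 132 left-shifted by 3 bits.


0b10000100 << 3 = 0b10000100000 = 1056

1056


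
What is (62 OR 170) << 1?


Step 1: 62 | 170 = 190
Step 2: 190 << 1 = 380

380


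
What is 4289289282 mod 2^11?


4289289282 & 2047 = 1090

1090


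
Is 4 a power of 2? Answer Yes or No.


0b100. Only one bit set => Yes

Yes


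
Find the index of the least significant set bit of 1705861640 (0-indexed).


0b1100101101011010110001000001000. Lowest set bit at position 3

3


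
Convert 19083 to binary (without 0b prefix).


19083 = 100101010001011 in binary

100101010001011


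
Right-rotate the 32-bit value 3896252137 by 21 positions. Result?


Rotate 0b11101000001111000001011011101001 right by 21 (32-bit) = 0b11100000101101110100111101000001 = 3770109761

3770109761
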